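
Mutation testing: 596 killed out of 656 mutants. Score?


Mutation score = killed / total * 100
Mutation score = 596 / 656 * 100
Mutation score = 90.85%

90.85%


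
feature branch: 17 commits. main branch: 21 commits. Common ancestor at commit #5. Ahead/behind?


Common ancestor: commit #5
feature commits after divergence: 17 - 5 = 12
main commits after divergence: 21 - 5 = 16
feature is 12 commits ahead of main
main is 16 commits ahead of feature

feature ahead: 12, main ahead: 16


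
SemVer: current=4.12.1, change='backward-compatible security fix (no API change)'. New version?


Current: 4.12.1
Change category: 'backward-compatible security fix (no API change)' → patch bump
SemVer rule: patch bump → increment PATCH (MAJOR and MINOR unchanged)
New: 4.12.2

4.12.2


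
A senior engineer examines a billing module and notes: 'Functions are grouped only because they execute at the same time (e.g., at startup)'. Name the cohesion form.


Reasoning: Related by timing only
Type: Temporal cohesion

Temporal cohesion


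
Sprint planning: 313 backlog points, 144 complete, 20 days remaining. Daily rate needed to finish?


Formula: Required rate = Remaining points / Days left
Remaining = 313 - 144 = 169 points
Required rate = 169 / 20 = 8.45 points/day

8.45 points/day


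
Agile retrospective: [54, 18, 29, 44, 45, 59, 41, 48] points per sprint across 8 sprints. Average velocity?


Formula: Avg velocity = Total points / Number of sprints
Points: [54, 18, 29, 44, 45, 59, 41, 48]
Sum = 54 + 18 + 29 + 44 + 45 + 59 + 41 + 48 = 338
Avg velocity = 338 / 8 = 42.25 points/sprint

42.25 points/sprint


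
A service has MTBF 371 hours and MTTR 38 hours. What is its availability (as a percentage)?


Availability = MTBF / (MTBF + MTTR)
Availability = 371 / (371 + 38)
Availability = 371 / 409
Availability = 90.709%

90.709%


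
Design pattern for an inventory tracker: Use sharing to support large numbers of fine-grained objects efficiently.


This matches the Flyweight pattern

Flyweight


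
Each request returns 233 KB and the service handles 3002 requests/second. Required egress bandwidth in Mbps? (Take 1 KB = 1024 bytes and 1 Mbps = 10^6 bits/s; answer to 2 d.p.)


Formula: Mbps = payload_bytes * RPS * 8 / 1e6
Payload per request = 233 KB = 233 * 1024 = 238592 bytes
Total bytes/sec = 238592 * 3002 = 716253184
Total bits/sec = 716253184 * 8 = 5730025472
Mbps = 5730025472 / 1e6 = 5730.03

5730.03 Mbps


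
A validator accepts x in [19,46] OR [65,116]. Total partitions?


Valid ranges: [19,46] and [65,116]
Class 1: x < 19 — invalid
Class 2: 19 ≤ x ≤ 46 — valid
Class 3: 46 < x < 65 — invalid (gap between ranges)
Class 4: 65 ≤ x ≤ 116 — valid
Class 5: x > 116 — invalid
Total equivalence classes: 5

5 equivalence classes


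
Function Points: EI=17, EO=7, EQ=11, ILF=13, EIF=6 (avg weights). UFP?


UFP = EI*4 + EO*5 + EQ*4 + ILF*10 + EIF*7
UFP = 17*4 + 7*5 + 11*4 + 13*10 + 6*7
UFP = 68 + 35 + 44 + 130 + 42
UFP = 319

319


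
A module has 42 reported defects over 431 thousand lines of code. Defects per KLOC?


Defect density = defects / KLOC
Defect density = 42 / 431
Defect density = 0.097 defects/KLOC

0.097 defects/KLOC


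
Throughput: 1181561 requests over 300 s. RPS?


Formula: throughput = requests / seconds
throughput = 1181561 / 300
throughput = 3938.54 requests/second

3938.54 requests/second


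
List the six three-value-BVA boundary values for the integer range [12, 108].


Range: [12, 108]
Boundaries: just below min, min, min+1, max-1, max, just above max
Values: [11, 12, 13, 107, 108, 109]

[11, 12, 13, 107, 108, 109]


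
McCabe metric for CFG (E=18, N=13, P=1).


Formula: V(G) = E - N + 2P
V(G) = 18 - 13 + 2*1
V(G) = 5 + 2
V(G) = 7

7


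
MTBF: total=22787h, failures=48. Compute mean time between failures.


Formula: MTBF = Total operating time / Number of failures
MTBF = 22787 / 48
MTBF = 474.73 hours

474.73 hours


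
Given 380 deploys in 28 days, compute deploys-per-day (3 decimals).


Formula: deployments per day = releases / days
= 380 / 28
= 13.571 deploys/day
(equivalently, 95.0 deploys/week)

13.571 deploys/day


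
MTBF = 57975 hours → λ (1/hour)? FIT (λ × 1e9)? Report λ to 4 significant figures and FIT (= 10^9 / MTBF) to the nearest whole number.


Formula: λ = 1 / MTBF; FIT = λ × 1e9 = 1e9 / MTBF
λ = 1 / 57975 ≈ 1.725e-05 failures/hour
FIT = 1e9 / 57975 ≈ 17249 failures per 1e9 hours (nearest whole number)

λ = 1.725e-05 /h, FIT = 17249


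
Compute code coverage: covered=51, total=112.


Coverage = covered / total * 100
Coverage = 51 / 112 * 100
Coverage = 45.54%

45.54%


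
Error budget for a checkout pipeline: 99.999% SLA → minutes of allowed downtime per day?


Formula: allowed downtime = period * (100 - SLA) / 100
Period (day) = 1440 minutes
Unavailability fraction = (100 - 99.999) / 100
Allowed downtime = 1440 * (100 - 99.999) / 100
Allowed downtime = 0.0144 minutes

0.0144 minutes


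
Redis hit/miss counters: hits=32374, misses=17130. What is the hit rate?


Formula: hit rate = hits / (hits + misses) * 100
hit rate = 32374 / (32374 + 17130) * 100
hit rate = 32374 / 49504 * 100
hit rate = 65.4%

65.4%


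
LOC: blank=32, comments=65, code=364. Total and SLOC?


Total LOC = blank + comment + code
Total LOC = 32 + 65 + 364 = 461
SLOC (source only) = code = 364

Total LOC: 461, SLOC: 364


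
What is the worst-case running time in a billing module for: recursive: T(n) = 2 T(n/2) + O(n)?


Reasoning: master theorem case 2 (merge-sort recurrence)
Complexity: O(n log n)

O(n log n)


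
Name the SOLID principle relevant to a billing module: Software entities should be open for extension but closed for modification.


This describes the Open/Closed Principle (OCP)

Open/Closed Principle (OCP)


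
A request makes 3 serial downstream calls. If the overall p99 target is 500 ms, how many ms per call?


Formula: per_stage = total_budget / stages
per_stage = 500 / 3
per_stage = 166.67 ms

166.67 ms


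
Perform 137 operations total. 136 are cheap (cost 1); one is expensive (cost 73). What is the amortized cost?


Formula: Amortized cost = Total cost / Operations
Total cost = (136 * 1) + (1 * 73)
Total cost = 136 + 73 = 209
Amortized = 209 / 137 = 1.5255

1.5255


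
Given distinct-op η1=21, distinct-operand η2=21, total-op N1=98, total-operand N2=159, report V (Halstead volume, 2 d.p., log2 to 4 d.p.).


Formula: V = N * log2(η), where N = N1 + N2 and η = η1 + η2
η = 21 + 21 = 42
N = 98 + 159 = 257
log2(42) ≈ 5.3923
V = 257 * 5.3923 = 1385.82

1385.82


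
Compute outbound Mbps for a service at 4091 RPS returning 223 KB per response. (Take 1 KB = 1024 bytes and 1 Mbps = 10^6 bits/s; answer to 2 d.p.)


Formula: Mbps = payload_bytes * RPS * 8 / 1e6
Payload per request = 223 KB = 223 * 1024 = 228352 bytes
Total bytes/sec = 228352 * 4091 = 934188032
Total bits/sec = 934188032 * 8 = 7473504256
Mbps = 7473504256 / 1e6 = 7473.5

7473.5 Mbps


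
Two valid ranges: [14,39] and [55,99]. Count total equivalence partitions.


Valid ranges: [14,39] and [55,99]
Class 1: x < 14 — invalid
Class 2: 14 ≤ x ≤ 39 — valid
Class 3: 39 < x < 55 — invalid (gap between ranges)
Class 4: 55 ≤ x ≤ 99 — valid
Class 5: x > 99 — invalid
Total equivalence classes: 5

5 equivalence classes


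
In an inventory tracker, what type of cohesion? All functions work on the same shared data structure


Reasoning: Functions share data
Type: Communicational cohesion

Communicational cohesion


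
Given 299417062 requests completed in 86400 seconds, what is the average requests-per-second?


Formula: throughput = requests / seconds
throughput = 299417062 / 86400
throughput = 3465.48 requests/second

3465.48 requests/second


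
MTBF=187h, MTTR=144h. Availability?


Availability = MTBF / (MTBF + MTTR)
Availability = 187 / (187 + 144)
Availability = 187 / 331
Availability = 56.4955%

56.4955%


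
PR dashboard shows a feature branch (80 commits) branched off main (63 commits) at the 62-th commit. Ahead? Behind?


Common ancestor: commit #62
feature commits after divergence: 80 - 62 = 18
main commits after divergence: 63 - 62 = 1
feature is 18 commits ahead of main
main is 1 commits ahead of feature

feature ahead: 18, main ahead: 1


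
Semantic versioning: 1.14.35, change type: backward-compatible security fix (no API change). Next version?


Current: 1.14.35
Change category: 'backward-compatible security fix (no API change)' → patch bump
SemVer rule: patch bump → increment PATCH (MAJOR and MINOR unchanged)
New: 1.14.36

1.14.36


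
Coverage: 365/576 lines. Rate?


Coverage = covered / total * 100
Coverage = 365 / 576 * 100
Coverage = 63.37%

63.37%


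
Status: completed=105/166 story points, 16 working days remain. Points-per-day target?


Formula: Required rate = Remaining points / Days left
Remaining = 166 - 105 = 61 points
Required rate = 61 / 16 = 3.81 points/day

3.81 points/day


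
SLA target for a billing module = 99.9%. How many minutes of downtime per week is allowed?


Formula: allowed downtime = period * (100 - SLA) / 100
Period (week) = 10080 minutes
Unavailability fraction = (100 - 99.9) / 100
Allowed downtime = 10080 * (100 - 99.9) / 100
Allowed downtime = 10.08 minutes

10.08 minutes


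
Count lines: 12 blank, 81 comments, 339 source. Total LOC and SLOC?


Total LOC = blank + comment + code
Total LOC = 12 + 81 + 339 = 432
SLOC (source only) = code = 339

Total LOC: 432, SLOC: 339


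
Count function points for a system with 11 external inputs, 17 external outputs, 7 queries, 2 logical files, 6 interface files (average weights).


UFP = EI*4 + EO*5 + EQ*4 + ILF*10 + EIF*7
UFP = 11*4 + 17*5 + 7*4 + 2*10 + 6*7
UFP = 44 + 85 + 28 + 20 + 42
UFP = 219

219


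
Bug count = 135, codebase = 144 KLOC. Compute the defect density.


Defect density = defects / KLOC
Defect density = 135 / 144
Defect density = 0.938 defects/KLOC

0.938 defects/KLOC


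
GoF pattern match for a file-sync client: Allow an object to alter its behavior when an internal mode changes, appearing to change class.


This matches the State pattern

State


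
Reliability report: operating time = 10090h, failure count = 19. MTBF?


Formula: MTBF = Total operating time / Number of failures
MTBF = 10090 / 19
MTBF = 531.05 hours

531.05 hours


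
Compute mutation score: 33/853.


Mutation score = killed / total * 100
Mutation score = 33 / 853 * 100
Mutation score = 3.87%

3.87%


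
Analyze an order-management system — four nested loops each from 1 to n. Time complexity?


Reasoning: four levels of nesting
Complexity: O(n^4)

O(n^4)


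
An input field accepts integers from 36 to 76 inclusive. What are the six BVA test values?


Range: [36, 76]
Boundaries: just below min, min, min+1, max-1, max, just above max
Values: [35, 36, 37, 75, 76, 77]

[35, 36, 37, 75, 76, 77]


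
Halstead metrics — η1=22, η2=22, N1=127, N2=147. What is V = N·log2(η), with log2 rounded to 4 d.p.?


Formula: V = N * log2(η), where N = N1 + N2 and η = η1 + η2
η = 22 + 22 = 44
N = 127 + 147 = 274
log2(44) ≈ 5.4594
V = 274 * 5.4594 = 1495.88

1495.88


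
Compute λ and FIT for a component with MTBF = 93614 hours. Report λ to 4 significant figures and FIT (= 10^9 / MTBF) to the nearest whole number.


Formula: λ = 1 / MTBF; FIT = λ × 1e9 = 1e9 / MTBF
λ = 1 / 93614 ≈ 1.068e-05 failures/hour
FIT = 1e9 / 93614 ≈ 10682 failures per 1e9 hours (nearest whole number)

λ = 1.068e-05 /h, FIT = 10682


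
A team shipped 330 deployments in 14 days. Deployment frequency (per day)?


Formula: deployments per day = releases / days
= 330 / 14
= 23.571 deploys/day
(equivalently, 165.0 deploys/week)

23.571 deploys/day


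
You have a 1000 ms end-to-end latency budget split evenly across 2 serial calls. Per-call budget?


Formula: per_stage = total_budget / stages
per_stage = 1000 / 2
per_stage = 500.0 ms

500.0 ms


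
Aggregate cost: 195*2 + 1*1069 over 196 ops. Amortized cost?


Formula: Amortized cost = Total cost / Operations
Total cost = (195 * 2) + (1 * 1069)
Total cost = 390 + 1069 = 1459
Amortized = 1459 / 196 = 7.4439

7.4439


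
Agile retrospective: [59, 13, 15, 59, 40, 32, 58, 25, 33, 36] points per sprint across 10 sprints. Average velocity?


Formula: Avg velocity = Total points / Number of sprints
Points: [59, 13, 15, 59, 40, 32, 58, 25, 33, 36]
Sum = 59 + 13 + 15 + 59 + 40 + 32 + 58 + 25 + 33 + 36 = 370
Avg velocity = 370 / 10 = 37.0 points/sprint

37.0 points/sprint


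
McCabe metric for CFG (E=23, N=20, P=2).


Formula: V(G) = E - N + 2P
V(G) = 23 - 20 + 2*2
V(G) = 3 + 4
V(G) = 7

7


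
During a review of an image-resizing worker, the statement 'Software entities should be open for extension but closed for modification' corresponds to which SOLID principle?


This describes the Open/Closed Principle (OCP)

Open/Closed Principle (OCP)


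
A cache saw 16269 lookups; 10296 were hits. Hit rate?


Formula: hit rate = hits / (hits + misses) * 100
hit rate = 10296 / (10296 + 5973) * 100
hit rate = 10296 / 16269 * 100
hit rate = 63.29%

63.29%


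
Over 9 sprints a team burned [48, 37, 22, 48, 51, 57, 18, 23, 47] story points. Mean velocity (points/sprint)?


Formula: Avg velocity = Total points / Number of sprints
Points: [48, 37, 22, 48, 51, 57, 18, 23, 47]
Sum = 48 + 37 + 22 + 48 + 51 + 57 + 18 + 23 + 47 = 351
Avg velocity = 351 / 9 = 39.0 points/sprint

39.0 points/sprint


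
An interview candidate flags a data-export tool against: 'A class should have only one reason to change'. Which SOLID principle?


This describes the Single Responsibility Principle (SRP)

Single Responsibility Principle (SRP)


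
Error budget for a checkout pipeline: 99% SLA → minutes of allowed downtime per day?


Formula: allowed downtime = period * (100 - SLA) / 100
Period (day) = 1440 minutes
Unavailability fraction = (100 - 99.0) / 100
Allowed downtime = 1440 * (100 - 99.0) / 100
Allowed downtime = 14.4 minutes

14.4 minutes


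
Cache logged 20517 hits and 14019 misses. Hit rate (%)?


Formula: hit rate = hits / (hits + misses) * 100
hit rate = 20517 / (20517 + 14019) * 100
hit rate = 20517 / 34536 * 100
hit rate = 59.41%

59.41%


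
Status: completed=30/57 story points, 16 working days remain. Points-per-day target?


Formula: Required rate = Remaining points / Days left
Remaining = 57 - 30 = 27 points
Required rate = 27 / 16 = 1.69 points/day

1.69 points/day


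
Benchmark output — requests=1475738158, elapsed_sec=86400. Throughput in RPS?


Formula: throughput = requests / seconds
throughput = 1475738158 / 86400
throughput = 17080.3 requests/second

17080.3 requests/second


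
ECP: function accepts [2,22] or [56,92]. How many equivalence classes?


Valid ranges: [2,22] and [56,92]
Class 1: x < 2 — invalid
Class 2: 2 ≤ x ≤ 22 — valid
Class 3: 22 < x < 56 — invalid (gap between ranges)
Class 4: 56 ≤ x ≤ 92 — valid
Class 5: x > 92 — invalid
Total equivalence classes: 5

5 equivalence classes


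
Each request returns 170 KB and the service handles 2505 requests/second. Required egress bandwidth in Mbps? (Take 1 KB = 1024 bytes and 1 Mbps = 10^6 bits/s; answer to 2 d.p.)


Formula: Mbps = payload_bytes * RPS * 8 / 1e6
Payload per request = 170 KB = 170 * 1024 = 174080 bytes
Total bytes/sec = 174080 * 2505 = 436070400
Total bits/sec = 436070400 * 8 = 3488563200
Mbps = 3488563200 / 1e6 = 3488.56

3488.56 Mbps


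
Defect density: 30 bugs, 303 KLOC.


Defect density = defects / KLOC
Defect density = 30 / 303
Defect density = 0.099 defects/KLOC

0.099 defects/KLOC


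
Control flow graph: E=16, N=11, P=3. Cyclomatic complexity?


Formula: V(G) = E - N + 2P
V(G) = 16 - 11 + 2*3
V(G) = 5 + 6
V(G) = 11

11


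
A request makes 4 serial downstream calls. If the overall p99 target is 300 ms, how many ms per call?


Formula: per_stage = total_budget / stages
per_stage = 300 / 4
per_stage = 75.0 ms

75.0 ms


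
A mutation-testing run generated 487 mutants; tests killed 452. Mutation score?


Mutation score = killed / total * 100
Mutation score = 452 / 487 * 100
Mutation score = 92.81%

92.81%


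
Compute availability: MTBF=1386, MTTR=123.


Availability = MTBF / (MTBF + MTTR)
Availability = 1386 / (1386 + 123)
Availability = 1386 / 1509
Availability = 91.8489%

91.8489%


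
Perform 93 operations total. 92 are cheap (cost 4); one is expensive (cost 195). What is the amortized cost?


Formula: Amortized cost = Total cost / Operations
Total cost = (92 * 4) + (1 * 195)
Total cost = 368 + 195 = 563
Amortized = 563 / 93 = 6.0538

6.0538


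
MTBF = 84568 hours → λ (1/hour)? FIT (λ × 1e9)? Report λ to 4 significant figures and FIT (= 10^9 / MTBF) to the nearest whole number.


Formula: λ = 1 / MTBF; FIT = λ × 1e9 = 1e9 / MTBF
λ = 1 / 84568 ≈ 1.182e-05 failures/hour
FIT = 1e9 / 84568 ≈ 11825 failures per 1e9 hours (nearest whole number)

λ = 1.182e-05 /h, FIT = 11825


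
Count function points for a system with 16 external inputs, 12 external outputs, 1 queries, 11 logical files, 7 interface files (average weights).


UFP = EI*4 + EO*5 + EQ*4 + ILF*10 + EIF*7
UFP = 16*4 + 12*5 + 1*4 + 11*10 + 7*7
UFP = 64 + 60 + 4 + 110 + 49
UFP = 287

287


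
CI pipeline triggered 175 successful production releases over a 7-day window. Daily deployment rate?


Formula: deployments per day = releases / days
= 175 / 7
= 25.0 deploys/day
(equivalently, 175.0 deploys/week)

25.0 deploys/day


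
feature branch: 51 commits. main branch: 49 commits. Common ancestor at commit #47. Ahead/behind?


Common ancestor: commit #47
feature commits after divergence: 51 - 47 = 4
main commits after divergence: 49 - 47 = 2
feature is 4 commits ahead of main
main is 2 commits ahead of feature

feature ahead: 4, main ahead: 2


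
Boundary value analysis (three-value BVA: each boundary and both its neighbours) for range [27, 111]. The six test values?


Range: [27, 111]
Boundaries: just below min, min, min+1, max-1, max, just above max
Values: [26, 27, 28, 110, 111, 112]

[26, 27, 28, 110, 111, 112]


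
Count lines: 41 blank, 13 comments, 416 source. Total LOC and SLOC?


Total LOC = blank + comment + code
Total LOC = 41 + 13 + 416 = 470
SLOC (source only) = code = 416

Total LOC: 470, SLOC: 416


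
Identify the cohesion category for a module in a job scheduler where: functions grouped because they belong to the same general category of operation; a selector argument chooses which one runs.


Reasoning: Grouped by category of activity, not by data or sequence
Type: Logical cohesion

Logical cohesion


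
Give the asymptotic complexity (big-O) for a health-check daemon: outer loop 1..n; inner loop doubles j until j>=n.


Reasoning: linear outer times logarithmic inner
Complexity: O(n log n)

O(n log n)


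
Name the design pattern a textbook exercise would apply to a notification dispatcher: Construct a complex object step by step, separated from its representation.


This matches the Builder pattern

Builder


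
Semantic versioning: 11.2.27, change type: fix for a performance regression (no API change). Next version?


Current: 11.2.27
Change category: 'fix for a performance regression (no API change)' → patch bump
SemVer rule: patch bump → increment PATCH (MAJOR and MINOR unchanged)
New: 11.2.28

11.2.28


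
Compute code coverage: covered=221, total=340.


Coverage = covered / total * 100
Coverage = 221 / 340 * 100
Coverage = 65.0%

65.0%


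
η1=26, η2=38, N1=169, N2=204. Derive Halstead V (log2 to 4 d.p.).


Formula: V = N * log2(η), where N = N1 + N2 and η = η1 + η2
η = 26 + 38 = 64
N = 169 + 204 = 373
log2(64) ≈ 6.0000
V = 373 * 6.0000 = 2238.00

2238.00


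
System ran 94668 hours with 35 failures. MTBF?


Formula: MTBF = Total operating time / Number of failures
MTBF = 94668 / 35
MTBF = 2704.8 hours

2704.8 hours


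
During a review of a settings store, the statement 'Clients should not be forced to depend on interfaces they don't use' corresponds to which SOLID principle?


This describes the Interface Segregation Principle (ISP)

Interface Segregation Principle (ISP)


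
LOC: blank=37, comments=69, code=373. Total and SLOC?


Total LOC = blank + comment + code
Total LOC = 37 + 69 + 373 = 479
SLOC (source only) = code = 373

Total LOC: 479, SLOC: 373


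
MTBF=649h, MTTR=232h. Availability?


Availability = MTBF / (MTBF + MTTR)
Availability = 649 / (649 + 232)
Availability = 649 / 881
Availability = 73.6663%

73.6663%


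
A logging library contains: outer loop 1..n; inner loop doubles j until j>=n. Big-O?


Reasoning: linear outer times logarithmic inner
Complexity: O(n log n)

O(n log n)


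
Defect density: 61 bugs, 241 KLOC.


Defect density = defects / KLOC
Defect density = 61 / 241
Defect density = 0.253 defects/KLOC

0.253 defects/KLOC


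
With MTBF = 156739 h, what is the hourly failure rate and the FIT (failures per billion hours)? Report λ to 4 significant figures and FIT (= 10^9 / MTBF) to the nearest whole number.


Formula: λ = 1 / MTBF; FIT = λ × 1e9 = 1e9 / MTBF
λ = 1 / 156739 ≈ 6.380e-06 failures/hour
FIT = 1e9 / 156739 ≈ 6380 failures per 1e9 hours (nearest whole number)

λ = 6.380e-06 /h, FIT = 6380


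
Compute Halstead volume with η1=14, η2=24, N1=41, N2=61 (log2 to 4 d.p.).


Formula: V = N * log2(η), where N = N1 + N2 and η = η1 + η2
η = 14 + 24 = 38
N = 41 + 61 = 102
log2(38) ≈ 5.2479
V = 102 * 5.2479 = 535.29

535.29


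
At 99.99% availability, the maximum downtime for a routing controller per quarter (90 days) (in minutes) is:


Formula: allowed downtime = period * (100 - SLA) / 100
Period (quarter (90 days)) = 129600 minutes
Unavailability fraction = (100 - 99.99) / 100
Allowed downtime = 129600 * (100 - 99.99) / 100
Allowed downtime = 12.96 minutes

12.96 minutes


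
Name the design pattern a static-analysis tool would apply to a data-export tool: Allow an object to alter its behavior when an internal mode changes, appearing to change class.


This matches the State pattern

State


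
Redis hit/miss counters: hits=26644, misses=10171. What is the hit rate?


Formula: hit rate = hits / (hits + misses) * 100
hit rate = 26644 / (26644 + 10171) * 100
hit rate = 26644 / 36815 * 100
hit rate = 72.37%

72.37%


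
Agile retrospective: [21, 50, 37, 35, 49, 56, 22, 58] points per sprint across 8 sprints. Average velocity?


Formula: Avg velocity = Total points / Number of sprints
Points: [21, 50, 37, 35, 49, 56, 22, 58]
Sum = 21 + 50 + 37 + 35 + 49 + 56 + 22 + 58 = 328
Avg velocity = 328 / 8 = 41.0 points/sprint

41.0 points/sprint


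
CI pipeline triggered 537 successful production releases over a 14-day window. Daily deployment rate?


Formula: deployments per day = releases / days
= 537 / 14
= 38.357 deploys/day
(equivalently, 268.5 deploys/week)

38.357 deploys/day


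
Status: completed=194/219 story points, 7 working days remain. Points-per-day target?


Formula: Required rate = Remaining points / Days left
Remaining = 219 - 194 = 25 points
Required rate = 25 / 7 = 3.57 points/day

3.57 points/day


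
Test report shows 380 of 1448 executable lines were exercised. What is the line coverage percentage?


Coverage = covered / total * 100
Coverage = 380 / 1448 * 100
Coverage = 26.24%

26.24%


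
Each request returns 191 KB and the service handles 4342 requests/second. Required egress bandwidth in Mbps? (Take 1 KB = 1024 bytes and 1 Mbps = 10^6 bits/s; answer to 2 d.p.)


Formula: Mbps = payload_bytes * RPS * 8 / 1e6
Payload per request = 191 KB = 191 * 1024 = 195584 bytes
Total bytes/sec = 195584 * 4342 = 849225728
Total bits/sec = 849225728 * 8 = 6793805824
Mbps = 6793805824 / 1e6 = 6793.81

6793.81 Mbps


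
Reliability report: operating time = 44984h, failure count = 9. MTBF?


Formula: MTBF = Total operating time / Number of failures
MTBF = 44984 / 9
MTBF = 4998.22 hours

4998.22 hours


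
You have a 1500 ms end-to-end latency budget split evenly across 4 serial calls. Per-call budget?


Formula: per_stage = total_budget / stages
per_stage = 1500 / 4
per_stage = 375.0 ms

375.0 ms


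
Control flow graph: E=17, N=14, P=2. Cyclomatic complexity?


Formula: V(G) = E - N + 2P
V(G) = 17 - 14 + 2*2
V(G) = 3 + 4
V(G) = 7

7


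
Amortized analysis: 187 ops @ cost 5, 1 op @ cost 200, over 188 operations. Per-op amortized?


Formula: Amortized cost = Total cost / Operations
Total cost = (187 * 5) + (1 * 200)
Total cost = 935 + 200 = 1135
Amortized = 1135 / 188 = 6.0372

6.0372


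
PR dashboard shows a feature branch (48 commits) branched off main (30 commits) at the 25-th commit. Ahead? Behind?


Common ancestor: commit #25
feature commits after divergence: 48 - 25 = 23
main commits after divergence: 30 - 25 = 5
feature is 23 commits ahead of main
main is 5 commits ahead of feature

feature ahead: 23, main ahead: 5


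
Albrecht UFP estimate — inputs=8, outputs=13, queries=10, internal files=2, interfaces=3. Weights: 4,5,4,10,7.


UFP = EI*4 + EO*5 + EQ*4 + ILF*10 + EIF*7
UFP = 8*4 + 13*5 + 10*4 + 2*10 + 3*7
UFP = 32 + 65 + 40 + 20 + 21
UFP = 178

178


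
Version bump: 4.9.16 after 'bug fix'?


Current: 4.9.16
Change category: 'bug fix' → patch bump
SemVer rule: patch bump → increment PATCH (MAJOR and MINOR unchanged)
New: 4.9.17

4.9.17


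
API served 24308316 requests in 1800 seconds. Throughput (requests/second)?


Formula: throughput = requests / seconds
throughput = 24308316 / 1800
throughput = 13504.62 requests/second

13504.62 requests/second


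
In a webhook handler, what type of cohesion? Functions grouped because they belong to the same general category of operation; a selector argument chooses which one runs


Reasoning: Grouped by category of activity, not by data or sequence
Type: Logical cohesion

Logical cohesion


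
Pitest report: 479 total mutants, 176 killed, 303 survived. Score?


Mutation score = killed / total * 100
Mutation score = 176 / 479 * 100
Mutation score = 36.74%

36.74%


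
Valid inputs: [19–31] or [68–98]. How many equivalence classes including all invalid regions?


Valid ranges: [19,31] and [68,98]
Class 1: x < 19 — invalid
Class 2: 19 ≤ x ≤ 31 — valid
Class 3: 31 < x < 68 — invalid (gap between ranges)
Class 4: 68 ≤ x ≤ 98 — valid
Class 5: x > 98 — invalid
Total equivalence classes: 5

5 equivalence classes


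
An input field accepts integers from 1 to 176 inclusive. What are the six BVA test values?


Range: [1, 176]
Boundaries: just below min, min, min+1, max-1, max, just above max
Values: [0, 1, 2, 175, 176, 177]

[0, 1, 2, 175, 176, 177]


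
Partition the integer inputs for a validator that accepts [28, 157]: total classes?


Valid range: [28, 157]
Class 1: x < 28 — invalid
Class 2: 28 ≤ x ≤ 157 — valid
Class 3: x > 157 — invalid
Total equivalence classes: 3

3 equivalence classes


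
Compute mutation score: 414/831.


Mutation score = killed / total * 100
Mutation score = 414 / 831 * 100
Mutation score = 49.82%

49.82%


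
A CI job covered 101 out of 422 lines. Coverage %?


Coverage = covered / total * 100
Coverage = 101 / 422 * 100
Coverage = 23.93%

23.93%


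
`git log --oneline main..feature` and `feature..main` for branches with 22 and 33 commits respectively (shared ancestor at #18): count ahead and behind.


Common ancestor: commit #18
feature commits after divergence: 22 - 18 = 4
main commits after divergence: 33 - 18 = 15
feature is 4 commits ahead of main
main is 15 commits ahead of feature

feature ahead: 4, main ahead: 15


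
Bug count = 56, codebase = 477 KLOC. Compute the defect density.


Defect density = defects / KLOC
Defect density = 56 / 477
Defect density = 0.117 defects/KLOC

0.117 defects/KLOC


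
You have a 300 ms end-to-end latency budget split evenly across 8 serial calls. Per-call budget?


Formula: per_stage = total_budget / stages
per_stage = 300 / 8
per_stage = 37.5 ms

37.5 ms


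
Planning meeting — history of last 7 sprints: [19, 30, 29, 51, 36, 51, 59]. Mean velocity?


Formula: Avg velocity = Total points / Number of sprints
Points: [19, 30, 29, 51, 36, 51, 59]
Sum = 19 + 30 + 29 + 51 + 36 + 51 + 59 = 275
Avg velocity = 275 / 7 = 39.29 points/sprint

39.29 points/sprint


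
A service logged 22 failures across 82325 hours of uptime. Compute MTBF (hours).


Formula: MTBF = Total operating time / Number of failures
MTBF = 82325 / 22
MTBF = 3742.05 hours

3742.05 hours


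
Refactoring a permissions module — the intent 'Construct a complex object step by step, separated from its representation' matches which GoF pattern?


This matches the Builder pattern

Builder


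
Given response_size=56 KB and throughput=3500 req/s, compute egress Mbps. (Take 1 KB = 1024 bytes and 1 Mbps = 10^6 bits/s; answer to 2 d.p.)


Formula: Mbps = payload_bytes * RPS * 8 / 1e6
Payload per request = 56 KB = 56 * 1024 = 57344 bytes
Total bytes/sec = 57344 * 3500 = 200704000
Total bits/sec = 200704000 * 8 = 1605632000
Mbps = 1605632000 / 1e6 = 1605.63

1605.63 Mbps


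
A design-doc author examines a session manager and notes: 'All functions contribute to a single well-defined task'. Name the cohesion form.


Reasoning: Best: single purpose
Type: Functional cohesion

Functional cohesion


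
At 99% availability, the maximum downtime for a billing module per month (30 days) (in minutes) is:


Formula: allowed downtime = period * (100 - SLA) / 100
Period (month (30 days)) = 43200 minutes
Unavailability fraction = (100 - 99.0) / 100
Allowed downtime = 43200 * (100 - 99.0) / 100
Allowed downtime = 432.0 minutes

432.0 minutes


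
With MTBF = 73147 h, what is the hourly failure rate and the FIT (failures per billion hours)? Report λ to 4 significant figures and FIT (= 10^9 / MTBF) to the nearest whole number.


Formula: λ = 1 / MTBF; FIT = λ × 1e9 = 1e9 / MTBF
λ = 1 / 73147 ≈ 1.367e-05 failures/hour
FIT = 1e9 / 73147 ≈ 13671 failures per 1e9 hours (nearest whole number)

λ = 1.367e-05 /h, FIT = 13671


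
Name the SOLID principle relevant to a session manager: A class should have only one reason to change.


This describes the Single Responsibility Principle (SRP)

Single Responsibility Principle (SRP)


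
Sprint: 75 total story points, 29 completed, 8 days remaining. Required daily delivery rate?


Formula: Required rate = Remaining points / Days left
Remaining = 75 - 29 = 46 points
Required rate = 46 / 8 = 5.75 points/day

5.75 points/day


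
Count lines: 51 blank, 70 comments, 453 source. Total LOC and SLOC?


Total LOC = blank + comment + code
Total LOC = 51 + 70 + 453 = 574
SLOC (source only) = code = 453

Total LOC: 574, SLOC: 453


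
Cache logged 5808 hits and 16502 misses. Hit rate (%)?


Formula: hit rate = hits / (hits + misses) * 100
hit rate = 5808 / (5808 + 16502) * 100
hit rate = 5808 / 22310 * 100
hit rate = 26.03%

26.03%


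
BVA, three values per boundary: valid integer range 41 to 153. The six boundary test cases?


Range: [41, 153]
Boundaries: just below min, min, min+1, max-1, max, just above max
Values: [40, 41, 42, 152, 153, 154]

[40, 41, 42, 152, 153, 154]


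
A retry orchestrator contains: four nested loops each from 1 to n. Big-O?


Reasoning: four levels of nesting
Complexity: O(n^4)

O(n^4)


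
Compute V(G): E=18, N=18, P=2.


Formula: V(G) = E - N + 2P
V(G) = 18 - 18 + 2*2
V(G) = 0 + 4
V(G) = 4

4


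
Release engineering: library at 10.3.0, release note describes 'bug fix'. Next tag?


Current: 10.3.0
Change category: 'bug fix' → patch bump
SemVer rule: patch bump → increment PATCH (MAJOR and MINOR unchanged)
New: 10.3.1

10.3.1


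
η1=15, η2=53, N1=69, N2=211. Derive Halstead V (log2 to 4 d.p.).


Formula: V = N * log2(η), where N = N1 + N2 and η = η1 + η2
η = 15 + 53 = 68
N = 69 + 211 = 280
log2(68) ≈ 6.0875
V = 280 * 6.0875 = 1704.50

1704.50


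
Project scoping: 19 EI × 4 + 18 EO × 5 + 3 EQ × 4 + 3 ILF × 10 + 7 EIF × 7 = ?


UFP = EI*4 + EO*5 + EQ*4 + ILF*10 + EIF*7
UFP = 19*4 + 18*5 + 3*4 + 3*10 + 7*7
UFP = 76 + 90 + 12 + 30 + 49
UFP = 257

257


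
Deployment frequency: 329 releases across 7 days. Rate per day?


Formula: deployments per day = releases / days
= 329 / 7
= 47.0 deploys/day
(equivalently, 329.0 deploys/week)

47.0 deploys/day


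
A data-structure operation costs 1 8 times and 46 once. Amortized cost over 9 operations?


Formula: Amortized cost = Total cost / Operations
Total cost = (8 * 1) + (1 * 46)
Total cost = 8 + 46 = 54
Amortized = 54 / 9 = 6.0

6.0


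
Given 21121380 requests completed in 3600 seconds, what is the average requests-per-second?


Formula: throughput = requests / seconds
throughput = 21121380 / 3600
throughput = 5867.05 requests/second

5867.05 requests/second


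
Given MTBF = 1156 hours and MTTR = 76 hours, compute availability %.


Availability = MTBF / (MTBF + MTTR)
Availability = 1156 / (1156 + 76)
Availability = 1156 / 1232
Availability = 93.8312%

93.8312%


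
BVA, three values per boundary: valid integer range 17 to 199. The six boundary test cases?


Range: [17, 199]
Boundaries: just below min, min, min+1, max-1, max, just above max
Values: [16, 17, 18, 198, 199, 200]

[16, 17, 18, 198, 199, 200]


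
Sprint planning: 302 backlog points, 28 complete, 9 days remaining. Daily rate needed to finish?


Formula: Required rate = Remaining points / Days left
Remaining = 302 - 28 = 274 points
Required rate = 274 / 9 = 30.44 points/day

30.44 points/day


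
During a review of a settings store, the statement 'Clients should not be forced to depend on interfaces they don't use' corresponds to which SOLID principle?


This describes the Interface Segregation Principle (ISP)

Interface Segregation Principle (ISP)


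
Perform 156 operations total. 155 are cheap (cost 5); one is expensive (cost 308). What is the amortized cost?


Formula: Amortized cost = Total cost / Operations
Total cost = (155 * 5) + (1 * 308)
Total cost = 775 + 308 = 1083
Amortized = 1083 / 156 = 6.9423

6.9423


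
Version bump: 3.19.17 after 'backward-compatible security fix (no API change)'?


Current: 3.19.17
Change category: 'backward-compatible security fix (no API change)' → patch bump
SemVer rule: patch bump → increment PATCH (MAJOR and MINOR unchanged)
New: 3.19.18

3.19.18


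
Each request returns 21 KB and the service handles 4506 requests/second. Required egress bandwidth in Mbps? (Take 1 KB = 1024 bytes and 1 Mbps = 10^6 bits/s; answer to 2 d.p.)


Formula: Mbps = payload_bytes * RPS * 8 / 1e6
Payload per request = 21 KB = 21 * 1024 = 21504 bytes
Total bytes/sec = 21504 * 4506 = 96897024
Total bits/sec = 96897024 * 8 = 775176192
Mbps = 775176192 / 1e6 = 775.18

775.18 Mbps


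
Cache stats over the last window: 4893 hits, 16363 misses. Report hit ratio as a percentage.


Formula: hit rate = hits / (hits + misses) * 100
hit rate = 4893 / (4893 + 16363) * 100
hit rate = 4893 / 21256 * 100
hit rate = 23.02%

23.02%


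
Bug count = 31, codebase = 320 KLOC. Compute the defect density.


Defect density = defects / KLOC
Defect density = 31 / 320
Defect density = 0.097 defects/KLOC

0.097 defects/KLOC


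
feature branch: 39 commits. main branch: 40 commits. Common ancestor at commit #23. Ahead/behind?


Common ancestor: commit #23
feature commits after divergence: 39 - 23 = 16
main commits after divergence: 40 - 23 = 17
feature is 16 commits ahead of main
main is 17 commits ahead of feature

feature ahead: 16, main ahead: 17


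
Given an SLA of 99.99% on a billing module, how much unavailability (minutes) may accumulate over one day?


Formula: allowed downtime = period * (100 - SLA) / 100
Period (day) = 1440 minutes
Unavailability fraction = (100 - 99.99) / 100
Allowed downtime = 1440 * (100 - 99.99) / 100
Allowed downtime = 0.144 minutes

0.144 minutes


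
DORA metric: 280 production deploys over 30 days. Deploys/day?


Formula: deployments per day = releases / days
= 280 / 30
= 9.333 deploys/day
(equivalently, 65.33 deploys/week)

9.333 deploys/day


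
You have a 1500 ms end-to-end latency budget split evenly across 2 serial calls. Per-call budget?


Formula: per_stage = total_budget / stages
per_stage = 1500 / 2
per_stage = 750.0 ms

750.0 ms


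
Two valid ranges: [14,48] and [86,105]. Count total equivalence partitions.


Valid ranges: [14,48] and [86,105]
Class 1: x < 14 — invalid
Class 2: 14 ≤ x ≤ 48 — valid
Class 3: 48 < x < 86 — invalid (gap between ranges)
Class 4: 86 ≤ x ≤ 105 — valid
Class 5: x > 105 — invalid
Total equivalence classes: 5

5 equivalence classes


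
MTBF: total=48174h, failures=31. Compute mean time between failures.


Formula: MTBF = Total operating time / Number of failures
MTBF = 48174 / 31
MTBF = 1554.0 hours

1554.0 hours


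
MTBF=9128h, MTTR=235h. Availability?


Availability = MTBF / (MTBF + MTTR)
Availability = 9128 / (9128 + 235)
Availability = 9128 / 9363
Availability = 97.4901%

97.4901%


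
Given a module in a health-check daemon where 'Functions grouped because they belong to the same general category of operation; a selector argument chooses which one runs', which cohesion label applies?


Reasoning: Grouped by category of activity, not by data or sequence
Type: Logical cohesion

Logical cohesion


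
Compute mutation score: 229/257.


Mutation score = killed / total * 100
Mutation score = 229 / 257 * 100
Mutation score = 89.11%

89.11%


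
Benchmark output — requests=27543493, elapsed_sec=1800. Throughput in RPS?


Formula: throughput = requests / seconds
throughput = 27543493 / 1800
throughput = 15301.94 requests/second

15301.94 requests/second


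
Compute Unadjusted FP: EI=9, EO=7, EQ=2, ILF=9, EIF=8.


UFP = EI*4 + EO*5 + EQ*4 + ILF*10 + EIF*7
UFP = 9*4 + 7*5 + 2*4 + 9*10 + 8*7
UFP = 36 + 35 + 8 + 90 + 56
UFP = 225

225


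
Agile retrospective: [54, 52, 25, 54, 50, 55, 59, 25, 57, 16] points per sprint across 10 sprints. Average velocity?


Formula: Avg velocity = Total points / Number of sprints
Points: [54, 52, 25, 54, 50, 55, 59, 25, 57, 16]
Sum = 54 + 52 + 25 + 54 + 50 + 55 + 59 + 25 + 57 + 16 = 447
Avg velocity = 447 / 10 = 44.7 points/sprint

44.7 points/sprint


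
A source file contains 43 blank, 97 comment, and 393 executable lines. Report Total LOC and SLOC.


Total LOC = blank + comment + code
Total LOC = 43 + 97 + 393 = 533
SLOC (source only) = code = 393

Total LOC: 533, SLOC: 393


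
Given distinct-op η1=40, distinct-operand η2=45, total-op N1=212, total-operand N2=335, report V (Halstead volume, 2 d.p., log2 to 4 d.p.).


Formula: V = N * log2(η), where N = N1 + N2 and η = η1 + η2
η = 40 + 45 = 85
N = 212 + 335 = 547
log2(85) ≈ 6.4094
V = 547 * 6.4094 = 3505.94

3505.94


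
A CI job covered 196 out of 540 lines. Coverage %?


Coverage = covered / total * 100
Coverage = 196 / 540 * 100
Coverage = 36.3%

36.3%


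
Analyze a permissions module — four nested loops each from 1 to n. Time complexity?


Reasoning: four levels of nesting
Complexity: O(n^4)

O(n^4)


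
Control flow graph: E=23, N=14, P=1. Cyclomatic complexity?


Formula: V(G) = E - N + 2P
V(G) = 23 - 14 + 2*1
V(G) = 9 + 2
V(G) = 11

11


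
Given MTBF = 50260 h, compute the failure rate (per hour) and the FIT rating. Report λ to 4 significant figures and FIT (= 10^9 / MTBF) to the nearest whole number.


Formula: λ = 1 / MTBF; FIT = λ × 1e9 = 1e9 / MTBF
λ = 1 / 50260 ≈ 1.990e-05 failures/hour
FIT = 1e9 / 50260 ≈ 19897 failures per 1e9 hours (nearest whole number)

λ = 1.990e-05 /h, FIT = 19897
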